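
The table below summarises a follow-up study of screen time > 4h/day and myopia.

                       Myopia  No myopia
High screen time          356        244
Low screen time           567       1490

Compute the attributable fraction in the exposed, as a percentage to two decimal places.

Cells: a = 356, b = 244, c = 567, d = 1490.
Risk in exposed = 356/600 = 0.59333; risk in unexposed = 567/2057 = 0.27564.
RR = 0.59333/0.27564 = 2.15253
AR% = (RR − 1)/RR × 100 = (2.15253 − 1)/2.15253 × 100 = 53.5431%

53.54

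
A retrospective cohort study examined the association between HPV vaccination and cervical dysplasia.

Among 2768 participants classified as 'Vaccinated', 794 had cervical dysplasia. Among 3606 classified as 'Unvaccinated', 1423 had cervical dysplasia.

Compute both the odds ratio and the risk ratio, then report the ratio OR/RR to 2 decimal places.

From the description: a = 794, b = 1974, c = 1423, d = 2183.
OR = (794·2183)/(1974·1423) = 1733302/2809002 = 0.61705
Risk in exposed = 794/2768 = 0.28685; risk in unexposed = 1423/3606 = 0.39462; RR = 0.72690
OR/RR = 0.61705 / 0.72690 = 0.84888
The outcome is not rare, so the OR lies further from 1 than the RR.

0.85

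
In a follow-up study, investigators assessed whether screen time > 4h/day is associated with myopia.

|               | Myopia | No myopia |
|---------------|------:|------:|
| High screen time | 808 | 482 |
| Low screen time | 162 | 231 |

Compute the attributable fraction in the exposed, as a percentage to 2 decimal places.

Cells: a = 808, b = 482, c = 162, d = 231.
Risk in exposed = 808/1290 = 0.62636; risk in unexposed = 162/393 = 0.41221.
RR = 0.62636/0.41221 = 1.51949
AR% = (RR − 1)/RR × 100 = (1.51949 − 1)/1.51949 × 100 = 34.1886%

34.19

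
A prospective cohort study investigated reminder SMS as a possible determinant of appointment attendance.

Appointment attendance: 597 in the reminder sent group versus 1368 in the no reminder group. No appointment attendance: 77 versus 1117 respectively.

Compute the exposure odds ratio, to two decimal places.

From the description: a = 597, b = 77, c = 1368, d = 1117.
OR = (a·d)/(b·c) = (597 × 1117) / (77 × 1368) = 666849 / 105336 = 6.33068
The odds of appointment attendance are about 6.33 times as high in the reminder sent group.

6.33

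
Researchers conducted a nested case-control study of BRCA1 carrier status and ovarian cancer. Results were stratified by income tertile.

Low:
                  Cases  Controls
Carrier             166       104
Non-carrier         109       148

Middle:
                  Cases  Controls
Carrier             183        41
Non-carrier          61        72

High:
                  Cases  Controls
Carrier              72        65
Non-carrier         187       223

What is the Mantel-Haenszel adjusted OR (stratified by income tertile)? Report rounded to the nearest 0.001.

OR_MH = Σ(aᵢdᵢ/nᵢ) / Σ(bᵢcᵢ/nᵢ), where nᵢ is the stratum total.
Stratum 1 (Low): n = 527; a·d/n = 166·148/527 = 46.6186; b·c/n = 104·109/527 = 21.5104
Stratum 2 (Middle): n = 357; a·d/n = 183·72/357 = 36.9076; b·c/n = 41·61/357 = 7.0056
Stratum 3 (High): n = 547; a·d/n = 72·223/547 = 29.3528; b·c/n = 65·187/547 = 22.2212
OR_MH = (46.6186 + 36.9076 + 29.3528) / (21.5104 + 7.0056 + 22.2212) = 112.8790 / 50.7372 = 2.22478

2.225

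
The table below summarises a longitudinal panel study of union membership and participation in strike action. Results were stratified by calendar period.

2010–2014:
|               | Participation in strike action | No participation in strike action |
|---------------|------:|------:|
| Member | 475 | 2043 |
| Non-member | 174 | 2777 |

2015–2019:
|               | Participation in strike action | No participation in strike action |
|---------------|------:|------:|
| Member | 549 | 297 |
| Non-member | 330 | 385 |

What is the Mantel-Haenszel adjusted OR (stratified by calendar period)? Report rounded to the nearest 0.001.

2.947

OR_MH = Σ(aᵢdᵢ/nᵢ) / Σ(bᵢcᵢ/nᵢ), where nᵢ is the stratum total.
Stratum 1 (2010–2014): n = 5469; a·d/n = 475·2777/5469 = 241.1913; b·c/n = 2043·174/5469 = 64.9995
Stratum 2 (2015–2019): n = 1561; a·d/n = 549·385/1561 = 135.4036; b·c/n = 297·330/1561 = 62.7867
OR_MH = (241.1913 + 135.4036) / (64.9995 + 62.7867) = 376.5948 / 127.7861 = 2.94707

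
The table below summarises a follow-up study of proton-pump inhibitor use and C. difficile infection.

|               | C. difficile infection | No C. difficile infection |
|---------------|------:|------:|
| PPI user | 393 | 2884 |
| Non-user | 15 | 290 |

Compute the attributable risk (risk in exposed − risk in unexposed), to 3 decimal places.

0.071

Cells: a = 393, b = 2884, c = 15, d = 290.
Risk in exposed = 393/3277 = 0.119927; risk in unexposed = 15/305 = 0.049180.
Risk difference = 0.119927 − 0.049180 = 0.070746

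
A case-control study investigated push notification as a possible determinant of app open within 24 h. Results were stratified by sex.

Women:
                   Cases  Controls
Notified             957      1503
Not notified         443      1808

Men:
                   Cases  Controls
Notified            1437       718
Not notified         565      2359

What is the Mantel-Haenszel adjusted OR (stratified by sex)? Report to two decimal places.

4.68

OR_MH = Σ(aᵢdᵢ/nᵢ) / Σ(bᵢcᵢ/nᵢ), where nᵢ is the stratum total.
Stratum 1 (Women): n = 4711; a·d/n = 957·1808/4711 = 367.2800; b·c/n = 1503·443/4711 = 141.3350
Stratum 2 (Men): n = 5079; a·d/n = 1437·2359/5079 = 667.4312; b·c/n = 718·565/5079 = 79.8720
OR_MH = (367.2800 + 667.4312) / (141.3350 + 79.8720) = 1034.7112 / 221.2070 = 4.67757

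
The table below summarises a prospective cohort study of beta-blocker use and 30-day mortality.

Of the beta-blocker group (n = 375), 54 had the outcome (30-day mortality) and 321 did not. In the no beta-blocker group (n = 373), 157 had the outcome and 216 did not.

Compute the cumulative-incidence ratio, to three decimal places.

0.342

From the description: a = 54, b = 321, c = 157, d = 216.
Risk in exposed = 54/375 = 0.14400; risk in unexposed = 157/373 = 0.42091.
RR = 0.14400 / 0.42091 = 0.34211
The risk is 66% lower among the exposed than among the unexposed.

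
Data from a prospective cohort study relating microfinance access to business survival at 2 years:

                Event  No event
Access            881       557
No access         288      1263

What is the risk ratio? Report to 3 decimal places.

Cells: a = 881, b = 557, c = 288, d = 1263.
Risk in exposed = 881/1438 = 0.61266; risk in unexposed = 288/1551 = 0.18569.
RR = 0.61266 / 0.18569 = 3.29941
The risk among the exposed is 3.30 times that among the unexposed.

3.299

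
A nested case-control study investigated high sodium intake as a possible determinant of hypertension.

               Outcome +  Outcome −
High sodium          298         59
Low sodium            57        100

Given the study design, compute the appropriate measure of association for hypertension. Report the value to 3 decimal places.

8.861

Cells: a = 298, b = 59, c = 57, d = 100.
This is a nested case-control study: participants were sampled on outcome status, so risks in the source population cannot be estimated directly — relative risk is not valid here. The odds ratio is the appropriate measure.
OR = (a·d)/(b·c) = (298 × 100) / (59 × 57) = 29800 / 3363 = 8.86114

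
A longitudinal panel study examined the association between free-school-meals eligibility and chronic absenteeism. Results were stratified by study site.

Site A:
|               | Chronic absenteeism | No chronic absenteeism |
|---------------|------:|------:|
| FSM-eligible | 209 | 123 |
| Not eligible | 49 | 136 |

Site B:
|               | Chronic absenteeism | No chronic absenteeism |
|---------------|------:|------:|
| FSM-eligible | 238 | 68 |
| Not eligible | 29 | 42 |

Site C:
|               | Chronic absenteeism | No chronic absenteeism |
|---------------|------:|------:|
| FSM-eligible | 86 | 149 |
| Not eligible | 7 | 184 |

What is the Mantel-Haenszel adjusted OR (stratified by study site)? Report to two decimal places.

6.14

OR_MH = Σ(aᵢdᵢ/nᵢ) / Σ(bᵢcᵢ/nᵢ), where nᵢ is the stratum total.
Stratum 1 (Site A): n = 517; a·d/n = 209·136/517 = 54.9787; b·c/n = 123·49/517 = 11.6576
Stratum 2 (Site B): n = 377; a·d/n = 238·42/377 = 26.5146; b·c/n = 68·29/377 = 5.2308
Stratum 3 (Site C): n = 426; a·d/n = 86·184/426 = 37.1455; b·c/n = 149·7/426 = 2.4484
OR_MH = (54.9787 + 26.5146 + 37.1455) / (11.6576 + 5.2308 + 2.4484) = 118.6389 / 19.3368 = 6.13540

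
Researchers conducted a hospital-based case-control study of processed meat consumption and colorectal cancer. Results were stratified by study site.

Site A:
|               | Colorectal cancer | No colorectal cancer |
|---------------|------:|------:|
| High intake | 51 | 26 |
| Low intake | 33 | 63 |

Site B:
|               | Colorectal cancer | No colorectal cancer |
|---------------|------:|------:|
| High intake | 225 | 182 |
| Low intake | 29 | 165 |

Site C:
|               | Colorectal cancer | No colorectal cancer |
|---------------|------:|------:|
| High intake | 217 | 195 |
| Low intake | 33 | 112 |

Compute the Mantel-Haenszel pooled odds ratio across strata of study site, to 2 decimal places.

4.90

OR_MH = Σ(aᵢdᵢ/nᵢ) / Σ(bᵢcᵢ/nᵢ), where nᵢ is the stratum total.
Stratum 1 (Site A): n = 173; a·d/n = 51·63/173 = 18.5723; b·c/n = 26·33/173 = 4.9595
Stratum 2 (Site B): n = 601; a·d/n = 225·165/601 = 61.7720; b·c/n = 182·29/601 = 8.7820
Stratum 3 (Site C): n = 557; a·d/n = 217·112/557 = 43.6338; b·c/n = 195·33/557 = 11.5530
OR_MH = (18.5723 + 61.7720 + 43.6338) / (4.9595 + 8.7820 + 11.5530) = 123.9781 / 25.2945 = 4.90138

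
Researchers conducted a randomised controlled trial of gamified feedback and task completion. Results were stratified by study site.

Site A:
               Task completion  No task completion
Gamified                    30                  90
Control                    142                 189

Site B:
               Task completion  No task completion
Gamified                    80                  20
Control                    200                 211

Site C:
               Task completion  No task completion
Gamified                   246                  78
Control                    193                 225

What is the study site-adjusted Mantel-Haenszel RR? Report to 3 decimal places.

1.395

RR_MH = Σ(aᵢ·n₀ᵢ/nᵢ) / Σ(cᵢ·n₁ᵢ/nᵢ), with n₁ᵢ = aᵢ+bᵢ (exposed), n₀ᵢ = cᵢ+dᵢ (unexposed), nᵢ = n₁ᵢ+n₀ᵢ.
Stratum 1 (Site A): n₁ = 120, n₀ = 331, n = 451; a·n₀/n = 30·331/451 = 22.0177; c·n₁/n = 142·120/451 = 37.7827
Stratum 2 (Site B): n₁ = 100, n₀ = 411, n = 511; a·n₀/n = 80·411/511 = 64.3444; c·n₁/n = 200·100/511 = 39.1389
Stratum 3 (Site C): n₁ = 324, n₀ = 418, n = 742; a·n₀/n = 246·418/742 = 138.5822; c·n₁/n = 193·324/742 = 84.2749
RR_MH = (22.0177 + 64.3444 + 138.5822) / (37.7827 + 39.1389 + 84.2749) = 224.9444 / 161.1966 = 1.39547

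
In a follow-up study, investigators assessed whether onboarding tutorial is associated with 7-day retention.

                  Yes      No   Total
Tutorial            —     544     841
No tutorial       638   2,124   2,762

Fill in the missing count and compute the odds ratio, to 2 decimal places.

1.82

The missing cell is in the exposed row: 841 − 544 = 297.
So a = 297, b = 544, c = 638, d = 2124.
OR = (a·d)/(b·c) = (297 × 2124) / (544 × 638) = 630828 / 347072 = 1.81757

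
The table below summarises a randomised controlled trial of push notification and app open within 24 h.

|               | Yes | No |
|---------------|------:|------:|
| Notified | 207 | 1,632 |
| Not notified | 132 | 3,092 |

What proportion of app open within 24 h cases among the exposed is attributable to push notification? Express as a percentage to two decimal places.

Cells: a = 207, b = 1632, c = 132, d = 3092.
Risk in exposed = 207/1839 = 0.11256; risk in unexposed = 132/3224 = 0.04094.
RR = 0.11256/0.04094 = 2.74922
AR% = (RR − 1)/RR × 100 = (2.74922 − 1)/2.74922 × 100 = 63.6261%

63.63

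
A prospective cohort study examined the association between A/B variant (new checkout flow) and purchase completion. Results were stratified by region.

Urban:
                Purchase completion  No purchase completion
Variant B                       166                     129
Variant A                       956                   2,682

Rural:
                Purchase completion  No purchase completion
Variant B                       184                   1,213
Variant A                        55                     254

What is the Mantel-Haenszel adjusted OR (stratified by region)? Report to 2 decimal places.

OR_MH = Σ(aᵢdᵢ/nᵢ) / Σ(bᵢcᵢ/nᵢ), where nᵢ is the stratum total.
Stratum 1 (Urban): n = 3933; a·d/n = 166·2682/3933 = 113.1991; b·c/n = 129·956/3933 = 31.3562
Stratum 2 (Rural): n = 1706; a·d/n = 184·254/1706 = 27.3951; b·c/n = 1213·55/1706 = 39.1061
OR_MH = (113.1991 + 27.3951) / (31.3562 + 39.1061) = 140.5942 / 70.4623 = 1.99531

2.00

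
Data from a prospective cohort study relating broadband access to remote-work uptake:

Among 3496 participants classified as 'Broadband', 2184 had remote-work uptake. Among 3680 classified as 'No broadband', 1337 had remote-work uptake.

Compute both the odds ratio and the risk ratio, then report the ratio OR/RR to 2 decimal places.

From the description: a = 2184, b = 1312, c = 1337, d = 2343.
OR = (2184·2343)/(1312·1337) = 5117112/1754144 = 2.91716
Risk in exposed = 2184/3496 = 0.62471; risk in unexposed = 1337/3680 = 0.36332; RR = 1.71948
OR/RR = 2.91716 / 1.71948 = 1.69653
The outcome is not rare, so the OR lies further from 1 than the RR.

1.70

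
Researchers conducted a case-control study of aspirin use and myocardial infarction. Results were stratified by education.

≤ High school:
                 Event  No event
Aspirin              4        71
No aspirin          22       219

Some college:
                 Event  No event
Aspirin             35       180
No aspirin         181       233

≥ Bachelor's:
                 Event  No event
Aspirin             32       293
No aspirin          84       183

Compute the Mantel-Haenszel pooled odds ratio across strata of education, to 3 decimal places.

0.261

OR_MH = Σ(aᵢdᵢ/nᵢ) / Σ(bᵢcᵢ/nᵢ), where nᵢ is the stratum total.
Stratum 1 (≤ High school): n = 316; a·d/n = 4·219/316 = 2.7722; b·c/n = 71·22/316 = 4.9430
Stratum 2 (Some college): n = 629; a·d/n = 35·233/629 = 12.9650; b·c/n = 180·181/629 = 51.7965
Stratum 3 (≥ Bachelor's): n = 592; a·d/n = 32·183/592 = 9.8919; b·c/n = 293·84/592 = 41.5743
OR_MH = (2.7722 + 12.9650 + 9.8919) / (4.9430 + 51.7965 + 41.5743) = 25.6291 / 98.3139 = 0.26069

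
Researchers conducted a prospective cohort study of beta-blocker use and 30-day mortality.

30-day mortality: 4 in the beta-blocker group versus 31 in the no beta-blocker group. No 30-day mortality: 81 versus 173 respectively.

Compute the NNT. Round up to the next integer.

10

Risk in treated group = 4/85 = 0.04706; risk in control = 31/204 = 0.15196.
Absolute risk reduction = 0.15196 − 0.04706 = 0.10490
NNT = 1 / ARR = 1 / 0.10490 = 9.533 → round up → 10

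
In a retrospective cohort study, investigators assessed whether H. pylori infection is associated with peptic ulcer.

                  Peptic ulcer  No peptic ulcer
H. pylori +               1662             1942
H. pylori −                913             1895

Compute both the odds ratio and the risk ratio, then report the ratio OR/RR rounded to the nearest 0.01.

Cells: a = 1662, b = 1942, c = 913, d = 1895.
OR = (1662·1895)/(1942·913) = 3149490/1773046 = 1.77632
Risk in exposed = 1662/3604 = 0.46115; risk in unexposed = 913/2808 = 0.32514; RR = 1.41831
OR/RR = 1.77632 / 1.41831 = 1.25241
The outcome is not rare, so the OR lies further from 1 than the RR.

1.25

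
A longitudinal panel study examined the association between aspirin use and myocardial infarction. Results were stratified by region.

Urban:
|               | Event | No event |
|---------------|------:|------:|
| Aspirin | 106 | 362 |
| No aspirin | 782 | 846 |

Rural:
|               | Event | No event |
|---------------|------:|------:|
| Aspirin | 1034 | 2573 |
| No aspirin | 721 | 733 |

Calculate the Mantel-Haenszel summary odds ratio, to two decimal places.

0.38

OR_MH = Σ(aᵢdᵢ/nᵢ) / Σ(bᵢcᵢ/nᵢ), where nᵢ is the stratum total.
Stratum 1 (Urban): n = 2096; a·d/n = 106·846/2096 = 42.7844; b·c/n = 362·782/2096 = 135.0592
Stratum 2 (Rural): n = 5061; a·d/n = 1034·733/5061 = 149.7574; b·c/n = 2573·721/5061 = 366.5546
OR_MH = (42.7844 + 149.7574) / (135.0592 + 366.5546) = 192.5417 / 501.6138 = 0.38384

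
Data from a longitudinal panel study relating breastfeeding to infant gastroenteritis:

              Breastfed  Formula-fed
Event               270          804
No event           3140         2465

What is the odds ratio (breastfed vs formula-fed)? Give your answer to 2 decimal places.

0.26

Reading the table with exposure as columns: a = 270 (Breastfed, case), b = 3140 (Breastfed, non-case), c = 804 (Formula-fed, case), d = 2465.
OR = (a·d)/(b·c) = (270 × 2465) / (3140 × 804) = 665550 / 2524560 = 0.26363
Exposure is associated with lower odds of infant gastroenteritis (OR = 0.26 < 1).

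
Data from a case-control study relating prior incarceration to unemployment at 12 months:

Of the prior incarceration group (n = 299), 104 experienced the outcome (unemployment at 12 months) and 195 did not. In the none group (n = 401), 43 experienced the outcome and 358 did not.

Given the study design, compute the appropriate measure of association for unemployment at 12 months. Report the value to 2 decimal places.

4.44

From the description: a = 104, b = 195, c = 43, d = 358.
This is a case-control study: participants were sampled on outcome status, so risks in the source population cannot be estimated directly — relative risk is not valid here. The odds ratio is the appropriate measure.
OR = (a·d)/(b·c) = (104 × 358) / (195 × 43) = 37232 / 8385 = 4.44031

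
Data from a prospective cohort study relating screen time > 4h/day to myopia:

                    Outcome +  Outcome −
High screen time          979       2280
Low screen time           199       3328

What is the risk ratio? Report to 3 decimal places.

5.324

Cells: a = 979, b = 2280, c = 199, d = 3328.
Risk in exposed = 979/3259 = 0.30040; risk in unexposed = 199/3527 = 0.05642.
RR = 0.30040 / 0.05642 = 5.32416
The risk among the exposed is 5.32 times that among the unexposed.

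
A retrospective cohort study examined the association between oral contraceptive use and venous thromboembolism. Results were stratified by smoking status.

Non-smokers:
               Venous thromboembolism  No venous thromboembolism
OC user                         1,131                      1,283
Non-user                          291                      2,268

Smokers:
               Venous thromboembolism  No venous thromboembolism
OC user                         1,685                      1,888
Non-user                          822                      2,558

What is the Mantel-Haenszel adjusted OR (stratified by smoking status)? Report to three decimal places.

OR_MH = Σ(aᵢdᵢ/nᵢ) / Σ(bᵢcᵢ/nᵢ), where nᵢ is the stratum total.
Stratum 1 (Non-smokers): n = 4973; a·d/n = 1131·2268/4973 = 515.8070; b·c/n = 1283·291/4973 = 75.0760
Stratum 2 (Smokers): n = 6953; a·d/n = 1685·2558/6953 = 619.9094; b·c/n = 1888·822/6953 = 223.2038
OR_MH = (515.8070 + 619.9094) / (75.0760 + 223.2038) = 1135.7163 / 298.2798 = 3.80755

3.808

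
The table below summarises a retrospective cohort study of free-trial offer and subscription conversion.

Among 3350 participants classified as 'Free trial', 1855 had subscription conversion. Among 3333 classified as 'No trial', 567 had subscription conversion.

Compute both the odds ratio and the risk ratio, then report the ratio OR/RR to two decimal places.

1.86

From the description: a = 1855, b = 1495, c = 567, d = 2766.
OR = (1855·2766)/(1495·567) = 5130930/847665 = 6.05302
Risk in exposed = 1855/3350 = 0.55373; risk in unexposed = 567/3333 = 0.17012; RR = 3.25500
OR/RR = 6.05302 / 3.25500 = 1.85960
The outcome is not rare, so the OR lies further from 1 than the RR.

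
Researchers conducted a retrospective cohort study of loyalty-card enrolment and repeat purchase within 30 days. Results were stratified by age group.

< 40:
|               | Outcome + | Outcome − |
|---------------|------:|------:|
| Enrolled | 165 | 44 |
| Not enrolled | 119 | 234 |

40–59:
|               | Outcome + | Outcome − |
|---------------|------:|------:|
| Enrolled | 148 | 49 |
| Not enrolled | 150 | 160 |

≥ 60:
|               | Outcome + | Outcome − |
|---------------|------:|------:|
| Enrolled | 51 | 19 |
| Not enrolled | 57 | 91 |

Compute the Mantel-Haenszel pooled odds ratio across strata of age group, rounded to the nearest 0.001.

OR_MH = Σ(aᵢdᵢ/nᵢ) / Σ(bᵢcᵢ/nᵢ), where nᵢ is the stratum total.
Stratum 1 (< 40): n = 562; a·d/n = 165·234/562 = 68.7011; b·c/n = 44·119/562 = 9.3167
Stratum 2 (40–59): n = 507; a·d/n = 148·160/507 = 46.7061; b·c/n = 49·150/507 = 14.4970
Stratum 3 (≥ 60): n = 218; a·d/n = 51·91/218 = 21.2890; b·c/n = 19·57/218 = 4.9679
OR_MH = (68.7011 + 46.7061 + 21.2890) / (9.3167 + 14.4970 + 4.9679) = 136.6962 / 28.7817 = 4.74942

4.749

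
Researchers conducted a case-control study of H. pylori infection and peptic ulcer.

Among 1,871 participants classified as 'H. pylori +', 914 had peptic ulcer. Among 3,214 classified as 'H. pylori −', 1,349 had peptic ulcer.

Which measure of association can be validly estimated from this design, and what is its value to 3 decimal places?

From the description: a = 914, b = 957, c = 1349, d = 1865.
This is a case-control study: participants were sampled on outcome status, so risks in the source population cannot be estimated directly — relative risk is not valid here. The odds ratio is the appropriate measure.
OR = (a·d)/(b·c) = (914 × 1865) / (957 × 1349) = 1704610 / 1290993 = 1.32039

1.320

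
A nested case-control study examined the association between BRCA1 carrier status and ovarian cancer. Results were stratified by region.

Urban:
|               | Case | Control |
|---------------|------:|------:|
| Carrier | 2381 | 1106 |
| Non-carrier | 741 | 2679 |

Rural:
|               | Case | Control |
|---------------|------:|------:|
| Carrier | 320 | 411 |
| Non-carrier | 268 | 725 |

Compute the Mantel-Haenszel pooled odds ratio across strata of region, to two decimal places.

OR_MH = Σ(aᵢdᵢ/nᵢ) / Σ(bᵢcᵢ/nᵢ), where nᵢ is the stratum total.
Stratum 1 (Urban): n = 6907; a·d/n = 2381·2679/6907 = 923.5122; b·c/n = 1106·741/6907 = 118.6544
Stratum 2 (Rural): n = 1724; a·d/n = 320·725/1724 = 134.5708; b·c/n = 411·268/1724 = 63.8910
OR_MH = (923.5122 + 134.5708) / (118.6544 + 63.8910) = 1058.0830 / 182.5454 = 5.79627

5.80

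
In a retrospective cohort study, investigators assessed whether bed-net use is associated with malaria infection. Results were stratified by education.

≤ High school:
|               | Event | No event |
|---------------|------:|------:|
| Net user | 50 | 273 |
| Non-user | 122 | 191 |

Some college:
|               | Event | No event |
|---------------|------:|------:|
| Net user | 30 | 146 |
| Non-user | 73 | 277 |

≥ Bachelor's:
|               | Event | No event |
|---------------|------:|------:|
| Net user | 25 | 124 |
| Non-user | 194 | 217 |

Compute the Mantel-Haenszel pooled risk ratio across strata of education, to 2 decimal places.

RR_MH = Σ(aᵢ·n₀ᵢ/nᵢ) / Σ(cᵢ·n₁ᵢ/nᵢ), with n₁ᵢ = aᵢ+bᵢ (exposed), n₀ᵢ = cᵢ+dᵢ (unexposed), nᵢ = n₁ᵢ+n₀ᵢ.
Stratum 1 (≤ High school): n₁ = 323, n₀ = 313, n = 636; a·n₀/n = 50·313/636 = 24.6069; c·n₁/n = 122·323/636 = 61.9591
Stratum 2 (Some college): n₁ = 176, n₀ = 350, n = 526; a·n₀/n = 30·350/526 = 19.9620; c·n₁/n = 73·176/526 = 24.4259
Stratum 3 (≥ Bachelor's): n₁ = 149, n₀ = 411, n = 560; a·n₀/n = 25·411/560 = 18.3482; c·n₁/n = 194·149/560 = 51.6179
RR_MH = (24.6069 + 19.9620 + 18.3482) / (61.9591 + 24.4259 + 51.6179) = 62.9171 / 138.0028 = 0.45591

0.46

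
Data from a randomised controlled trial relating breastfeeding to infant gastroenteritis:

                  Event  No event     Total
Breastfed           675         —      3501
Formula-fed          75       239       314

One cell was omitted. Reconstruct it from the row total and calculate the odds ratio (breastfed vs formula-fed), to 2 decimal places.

0.76

The missing cell is in the exposed row: 3501 − 675 = 2826.
So a = 675, b = 2826, c = 75, d = 239.
OR = (a·d)/(b·c) = (675 × 239) / (2826 × 75) = 161325 / 211950 = 0.76115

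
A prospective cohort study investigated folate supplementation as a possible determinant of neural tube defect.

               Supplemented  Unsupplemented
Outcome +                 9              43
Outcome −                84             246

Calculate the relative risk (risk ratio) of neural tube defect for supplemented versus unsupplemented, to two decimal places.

Reading the table with exposure as columns: a = 9 (Supplemented, case), b = 84 (Supplemented, non-case), c = 43 (Unsupplemented, case), d = 246.
Risk in exposed = 9/93 = 0.09677; risk in unexposed = 43/289 = 0.14879.
RR = 0.09677 / 0.14879 = 0.65041
The risk is 35% lower among the exposed than among the unexposed.

0.65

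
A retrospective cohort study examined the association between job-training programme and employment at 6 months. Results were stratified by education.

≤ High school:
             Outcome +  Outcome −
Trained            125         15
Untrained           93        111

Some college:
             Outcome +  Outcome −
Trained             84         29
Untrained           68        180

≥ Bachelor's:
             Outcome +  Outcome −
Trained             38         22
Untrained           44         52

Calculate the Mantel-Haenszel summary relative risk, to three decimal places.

2.041

RR_MH = Σ(aᵢ·n₀ᵢ/nᵢ) / Σ(cᵢ·n₁ᵢ/nᵢ), with n₁ᵢ = aᵢ+bᵢ (exposed), n₀ᵢ = cᵢ+dᵢ (unexposed), nᵢ = n₁ᵢ+n₀ᵢ.
Stratum 1 (≤ High school): n₁ = 140, n₀ = 204, n = 344; a·n₀/n = 125·204/344 = 74.1279; c·n₁/n = 93·140/344 = 37.8488
Stratum 2 (Some college): n₁ = 113, n₀ = 248, n = 361; a·n₀/n = 84·248/361 = 57.7064; c·n₁/n = 68·113/361 = 21.2853
Stratum 3 (≥ Bachelor's): n₁ = 60, n₀ = 96, n = 156; a·n₀/n = 38·96/156 = 23.3846; c·n₁/n = 44·60/156 = 16.9231
RR_MH = (74.1279 + 57.7064 + 23.3846) / (37.8488 + 21.2853 + 16.9231) = 155.2189 / 76.0572 = 2.04082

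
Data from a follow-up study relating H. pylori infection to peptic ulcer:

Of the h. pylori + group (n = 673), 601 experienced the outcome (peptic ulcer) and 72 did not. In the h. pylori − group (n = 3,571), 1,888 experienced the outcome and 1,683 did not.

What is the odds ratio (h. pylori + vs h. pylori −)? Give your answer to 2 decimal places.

From the description: a = 601, b = 72, c = 1888, d = 1683.
OR = (a·d)/(b·c) = (601 × 1683) / (72 × 1888) = 1011483 / 135936 = 7.44088
The odds of peptic ulcer are about 7.44 times as high in the h. pylori + group.

7.44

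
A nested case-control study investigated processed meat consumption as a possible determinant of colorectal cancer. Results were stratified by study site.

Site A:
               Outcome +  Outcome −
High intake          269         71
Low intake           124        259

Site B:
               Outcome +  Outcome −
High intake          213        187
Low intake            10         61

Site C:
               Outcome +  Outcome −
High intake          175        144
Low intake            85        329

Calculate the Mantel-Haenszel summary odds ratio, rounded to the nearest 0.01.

OR_MH = Σ(aᵢdᵢ/nᵢ) / Σ(bᵢcᵢ/nᵢ), where nᵢ is the stratum total.
Stratum 1 (Site A): n = 723; a·d/n = 269·259/723 = 96.3638; b·c/n = 71·124/723 = 12.1770
Stratum 2 (Site B): n = 471; a·d/n = 213·61/471 = 27.5860; b·c/n = 187·10/471 = 3.9703
Stratum 3 (Site C): n = 733; a·d/n = 175·329/733 = 78.5471; b·c/n = 144·85/733 = 16.6985
OR_MH = (96.3638 + 27.5860 + 78.5471) / (12.1770 + 3.9703 + 16.6985) = 202.4968 / 32.8458 = 6.16507

6.17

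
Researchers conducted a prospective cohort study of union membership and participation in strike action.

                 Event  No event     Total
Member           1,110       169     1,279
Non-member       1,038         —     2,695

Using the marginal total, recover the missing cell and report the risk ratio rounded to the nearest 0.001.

The missing cell is in the unexposed row: 2695 − 1038 = 1657.
So a = 1110, b = 169, c = 1038, d = 1657.
RR = [a/(a+b)] / [c/(c+d)] = (1110/1279) / (1038/2695) = 0.86787/0.38516 = 2.25327

2.253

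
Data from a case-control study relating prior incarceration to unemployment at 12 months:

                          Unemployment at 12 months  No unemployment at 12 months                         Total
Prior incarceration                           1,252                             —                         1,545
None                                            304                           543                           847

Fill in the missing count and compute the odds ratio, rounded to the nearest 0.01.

The missing cell is in the exposed row: 1545 − 1252 = 293.
So a = 1252, b = 293, c = 304, d = 543.
OR = (a·d)/(b·c) = (1252 × 543) / (293 × 304) = 679836 / 89072 = 7.63243

7.63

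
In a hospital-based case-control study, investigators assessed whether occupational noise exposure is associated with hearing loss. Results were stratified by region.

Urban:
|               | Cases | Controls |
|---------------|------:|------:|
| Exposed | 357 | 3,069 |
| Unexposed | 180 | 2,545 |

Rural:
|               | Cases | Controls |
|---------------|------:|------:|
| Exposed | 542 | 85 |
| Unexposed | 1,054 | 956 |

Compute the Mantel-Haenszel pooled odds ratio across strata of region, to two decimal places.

OR_MH = Σ(aᵢdᵢ/nᵢ) / Σ(bᵢcᵢ/nᵢ), where nᵢ is the stratum total.
Stratum 1 (Urban): n = 6151; a·d/n = 357·2545/6151 = 147.7101; b·c/n = 3069·180/6151 = 89.8098
Stratum 2 (Rural): n = 2637; a·d/n = 542·956/2637 = 196.4930; b·c/n = 85·1054/2637 = 33.9742
OR_MH = (147.7101 + 196.4930) / (89.8098 + 33.9742) = 344.2031 / 123.7840 = 2.78068

2.78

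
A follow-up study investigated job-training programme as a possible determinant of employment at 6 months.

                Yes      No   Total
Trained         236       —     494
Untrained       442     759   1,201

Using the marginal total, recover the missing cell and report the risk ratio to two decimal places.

1.30

The missing cell is in the exposed row: 494 − 236 = 258.
So a = 236, b = 258, c = 442, d = 759.
RR = [a/(a+b)] / [c/(c+d)] = (236/494) / (442/1201) = 0.47773/0.36803 = 1.29809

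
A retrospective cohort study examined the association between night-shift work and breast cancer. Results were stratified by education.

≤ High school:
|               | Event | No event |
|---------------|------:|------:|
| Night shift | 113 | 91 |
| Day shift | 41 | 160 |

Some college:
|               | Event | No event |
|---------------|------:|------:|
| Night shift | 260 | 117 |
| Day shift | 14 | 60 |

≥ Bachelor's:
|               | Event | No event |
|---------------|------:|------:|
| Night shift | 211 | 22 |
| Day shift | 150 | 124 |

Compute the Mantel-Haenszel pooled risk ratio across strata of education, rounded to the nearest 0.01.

RR_MH = Σ(aᵢ·n₀ᵢ/nᵢ) / Σ(cᵢ·n₁ᵢ/nᵢ), with n₁ᵢ = aᵢ+bᵢ (exposed), n₀ᵢ = cᵢ+dᵢ (unexposed), nᵢ = n₁ᵢ+n₀ᵢ.
Stratum 1 (≤ High school): n₁ = 204, n₀ = 201, n = 405; a·n₀/n = 113·201/405 = 56.0815; c·n₁/n = 41·204/405 = 20.6519
Stratum 2 (Some college): n₁ = 377, n₀ = 74, n = 451; a·n₀/n = 260·74/451 = 42.6608; c·n₁/n = 14·377/451 = 11.7029
Stratum 3 (≥ Bachelor's): n₁ = 233, n₀ = 274, n = 507; a·n₀/n = 211·274/507 = 114.0316; c·n₁/n = 150·233/507 = 68.9349
RR_MH = (56.0815 + 42.6608 + 114.0316) / (20.6519 + 11.7029 + 68.9349) = 212.7738 / 101.2896 = 2.10065

2.10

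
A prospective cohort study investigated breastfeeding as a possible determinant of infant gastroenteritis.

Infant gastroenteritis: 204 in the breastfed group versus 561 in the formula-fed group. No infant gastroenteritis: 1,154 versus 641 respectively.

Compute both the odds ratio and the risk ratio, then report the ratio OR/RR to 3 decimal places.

0.628

From the description: a = 204, b = 1154, c = 561, d = 641.
OR = (204·641)/(1154·561) = 130764/647394 = 0.20199
Risk in exposed = 204/1358 = 0.15022; risk in unexposed = 561/1202 = 0.46672; RR = 0.32186
OR/RR = 0.20199 / 0.32186 = 0.62755
The outcome is not rare, so the OR lies further from 1 than the RR.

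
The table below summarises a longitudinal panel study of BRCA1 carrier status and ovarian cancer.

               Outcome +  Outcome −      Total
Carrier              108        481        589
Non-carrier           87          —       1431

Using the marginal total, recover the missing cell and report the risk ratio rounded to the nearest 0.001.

3.016

The missing cell is in the unexposed row: 1431 − 87 = 1344.
So a = 108, b = 481, c = 87, d = 1344.
RR = [a/(a+b)] / [c/(c+d)] = (108/589) / (87/1431) = 0.18336/0.06080 = 3.01598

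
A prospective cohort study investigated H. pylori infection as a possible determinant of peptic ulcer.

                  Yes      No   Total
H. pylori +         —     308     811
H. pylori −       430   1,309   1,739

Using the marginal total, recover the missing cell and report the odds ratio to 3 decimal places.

4.972

The missing cell is in the exposed row: 811 − 308 = 503.
So a = 503, b = 308, c = 430, d = 1309.
OR = (a·d)/(b·c) = (503 × 1309) / (308 × 430) = 658427 / 132440 = 4.97151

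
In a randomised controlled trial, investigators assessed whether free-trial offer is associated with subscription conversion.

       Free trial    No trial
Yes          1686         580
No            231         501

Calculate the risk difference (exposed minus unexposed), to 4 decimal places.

0.3430

Reading the table with exposure as columns: a = 1686 (Free trial, case), b = 231 (Free trial, non-case), c = 580 (No trial, case), d = 501.
Risk in exposed = 1686/1917 = 0.879499; risk in unexposed = 580/1081 = 0.536540.
Risk difference = 0.879499 − 0.536540 = 0.342959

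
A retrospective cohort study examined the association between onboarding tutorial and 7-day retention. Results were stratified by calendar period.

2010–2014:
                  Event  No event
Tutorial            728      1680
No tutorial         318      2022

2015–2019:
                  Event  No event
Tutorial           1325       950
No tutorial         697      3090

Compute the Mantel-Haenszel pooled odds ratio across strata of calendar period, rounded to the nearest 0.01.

4.44

OR_MH = Σ(aᵢdᵢ/nᵢ) / Σ(bᵢcᵢ/nᵢ), where nᵢ is the stratum total.
Stratum 1 (2010–2014): n = 4748; a·d/n = 728·2022/4748 = 310.0286; b·c/n = 1680·318/4748 = 112.5190
Stratum 2 (2015–2019): n = 6062; a·d/n = 1325·3090/6062 = 675.3959; b·c/n = 950·697/6062 = 109.2296
OR_MH = (310.0286 + 675.3959) / (112.5190 + 109.2296) = 985.4246 / 221.7486 = 4.44388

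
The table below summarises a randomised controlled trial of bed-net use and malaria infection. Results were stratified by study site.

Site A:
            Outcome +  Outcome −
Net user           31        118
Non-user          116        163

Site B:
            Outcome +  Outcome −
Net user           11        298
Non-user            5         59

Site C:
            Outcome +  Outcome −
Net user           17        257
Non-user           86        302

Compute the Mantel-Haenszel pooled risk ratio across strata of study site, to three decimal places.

RR_MH = Σ(aᵢ·n₀ᵢ/nᵢ) / Σ(cᵢ·n₁ᵢ/nᵢ), with n₁ᵢ = aᵢ+bᵢ (exposed), n₀ᵢ = cᵢ+dᵢ (unexposed), nᵢ = n₁ᵢ+n₀ᵢ.
Stratum 1 (Site A): n₁ = 149, n₀ = 279, n = 428; a·n₀/n = 31·279/428 = 20.2079; c·n₁/n = 116·149/428 = 40.3832
Stratum 2 (Site B): n₁ = 309, n₀ = 64, n = 373; a·n₀/n = 11·64/373 = 1.8874; c·n₁/n = 5·309/373 = 4.1421
Stratum 3 (Site C): n₁ = 274, n₀ = 388, n = 662; a·n₀/n = 17·388/662 = 9.9637; c·n₁/n = 86·274/662 = 35.5952
RR_MH = (20.2079 + 1.8874 + 9.9637) / (40.3832 + 4.1421 + 35.5952) = 32.0591 / 80.1204 = 0.40014

0.400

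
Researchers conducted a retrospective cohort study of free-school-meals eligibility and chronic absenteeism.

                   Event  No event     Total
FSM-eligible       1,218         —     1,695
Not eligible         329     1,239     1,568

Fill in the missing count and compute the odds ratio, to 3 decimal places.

9.616

The missing cell is in the exposed row: 1695 − 1218 = 477.
So a = 1218, b = 477, c = 329, d = 1239.
OR = (a·d)/(b·c) = (1218 × 1239) / (477 × 329) = 1509102 / 156933 = 9.61622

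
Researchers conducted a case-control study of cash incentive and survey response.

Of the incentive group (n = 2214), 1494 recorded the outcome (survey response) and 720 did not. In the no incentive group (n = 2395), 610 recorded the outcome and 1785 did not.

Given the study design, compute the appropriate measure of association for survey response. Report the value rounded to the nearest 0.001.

6.072

From the description: a = 1494, b = 720, c = 610, d = 1785.
This is a case-control study: participants were sampled on outcome status, so risks in the source population cannot be estimated directly — relative risk is not valid here. The odds ratio is the appropriate measure.
OR = (a·d)/(b·c) = (1494 × 1785) / (720 × 610) = 2666790 / 439200 = 6.07193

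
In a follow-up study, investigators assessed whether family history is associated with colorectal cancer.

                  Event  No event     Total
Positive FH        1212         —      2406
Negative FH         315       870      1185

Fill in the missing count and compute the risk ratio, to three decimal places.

1.895

The missing cell is in the exposed row: 2406 − 1212 = 1194.
So a = 1212, b = 1194, c = 315, d = 870.
RR = [a/(a+b)] / [c/(c+d)] = (1212/2406) / (315/1185) = 0.50374/0.26582 = 1.89502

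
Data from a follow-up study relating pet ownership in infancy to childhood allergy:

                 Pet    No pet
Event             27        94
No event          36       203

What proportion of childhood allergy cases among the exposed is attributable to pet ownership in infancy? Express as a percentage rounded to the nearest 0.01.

26.15

Reading the table with exposure as columns: a = 27 (Pet, case), b = 36 (Pet, non-case), c = 94 (No pet, case), d = 203.
Risk in exposed = 27/63 = 0.42857; risk in unexposed = 94/297 = 0.31650.
RR = 0.42857/0.31650 = 1.35410
AR% = (RR − 1)/RR × 100 = (1.35410 − 1)/1.35410 × 100 = 26.1504%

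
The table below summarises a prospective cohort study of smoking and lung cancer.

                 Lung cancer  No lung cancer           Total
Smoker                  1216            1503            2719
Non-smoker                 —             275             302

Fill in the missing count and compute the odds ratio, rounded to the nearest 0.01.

8.24

The missing cell is in the unexposed row: 302 − 275 = 27.
So a = 1216, b = 1503, c = 27, d = 275.
OR = (a·d)/(b·c) = (1216 × 275) / (1503 × 27) = 334400 / 40581 = 8.24031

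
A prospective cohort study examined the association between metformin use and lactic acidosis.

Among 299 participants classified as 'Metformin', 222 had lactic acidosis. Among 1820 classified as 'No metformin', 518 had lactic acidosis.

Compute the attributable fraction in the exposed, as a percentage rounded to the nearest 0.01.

From the description: a = 222, b = 77, c = 518, d = 1302.
Risk in exposed = 222/299 = 0.74247; risk in unexposed = 518/1820 = 0.28462.
RR = 0.74247/0.28462 = 2.60870
AR% = (RR − 1)/RR × 100 = (2.60870 − 1)/2.60870 × 100 = 61.6667%

61.67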